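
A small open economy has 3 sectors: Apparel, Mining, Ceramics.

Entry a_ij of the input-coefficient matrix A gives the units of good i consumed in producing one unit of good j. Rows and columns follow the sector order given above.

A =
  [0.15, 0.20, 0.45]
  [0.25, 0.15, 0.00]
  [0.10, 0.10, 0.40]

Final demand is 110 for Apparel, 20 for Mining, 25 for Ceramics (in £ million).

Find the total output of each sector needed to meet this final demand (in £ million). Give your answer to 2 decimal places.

x_A = 194.81, x_M = 80.83, x_C = 87.61

I − A =
  [   0.85    -0.20    -0.45]
  [  -0.25     0.85     0.00]
  [  -0.10    -0.10     0.60]
Cofactors of I−A, C_ij = (−1)^(i+j)·(minor ij) (rows/columns in the sector order above):
  C_11 = (0.85)(0.60) − (0.00)(-0.10) = 0.5100
  C_12 = −[(-0.25)(0.60) − (0.00)(-0.10)] = 0.1500
  C_13 = (-0.25)(-0.10) − (0.85)(-0.10) = 0.1100
  C_21 = −[(-0.20)(0.60) − (-0.45)(-0.10)] = 0.1650
  C_22 = (0.85)(0.60) − (-0.45)(-0.10) = 0.4650
  C_23 = −[(0.85)(-0.10) − (-0.20)(-0.10)] = 0.1050
  C_31 = (-0.20)(0.00) − (-0.45)(0.85) = 0.3825
  C_32 = −[(0.85)(0.00) − (-0.45)(-0.25)] = 0.1125
  C_33 = (0.85)(0.85) − (-0.20)(-0.25) = 0.6725
det(I−A) = Σ_j (I−A)_1j·C_1j = (0.85)(0.5100) + (-0.20)(0.1500) + (-0.45)(0.1100) = 0.3540
adj(I−A) = Cᵀ =
  [ 0.5100   0.1650   0.3825]
  [ 0.1500   0.4650   0.1125]
  [ 0.1100   0.1050   0.6725]
(I − A)⁻¹ = adj(I−A) / det(I−A) ≈
  [   1.4407     0.4661     1.0805]
  [   0.4237     1.3136     0.3178]
  [   0.3107     0.2966     1.8997]
x = (I − A)⁻¹ d = adj(I−A)·d / det(I−A), with det(I−A) = 0.3540:
  x_A = (0.5100·110 + 0.1650·20 + 0.3825·25) / 0.3540 = 68.9625 / 0.3540 ≈ 194.81
  x_M = (0.1500·110 + 0.4650·20 + 0.1125·25) / 0.3540 = 28.6125 / 0.3540 ≈ 80.83
  x_C = (0.1100·110 + 0.1050·20 + 0.6725·25) / 0.3540 = 31.0125 / 0.3540 ≈ 87.61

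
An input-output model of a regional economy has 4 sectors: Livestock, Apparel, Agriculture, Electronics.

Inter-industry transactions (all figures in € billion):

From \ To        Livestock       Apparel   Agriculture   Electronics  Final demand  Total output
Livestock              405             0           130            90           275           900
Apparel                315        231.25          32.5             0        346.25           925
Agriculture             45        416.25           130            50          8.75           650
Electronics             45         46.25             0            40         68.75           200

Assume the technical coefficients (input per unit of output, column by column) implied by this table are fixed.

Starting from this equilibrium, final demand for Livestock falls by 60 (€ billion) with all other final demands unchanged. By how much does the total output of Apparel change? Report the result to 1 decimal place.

Technical coefficients a_ij = z_ij / X_j:
  a_11 = 405/900 = 0.45, a_21 = 315/900 = 0.35, a_31 = 45/900 = 0.05, a_41 = 45/900 = 0.05
  a_12 = 0/925 = 0.00, a_22 = 231.25/925 = 0.25, a_32 = 416.25/925 = 0.45, a_42 = 46.25/925 = 0.05
  a_13 = 130/650 = 0.20, a_23 = 32.5/650 = 0.05, a_33 = 130/650 = 0.20, a_43 = 0/650 = 0.00
  a_14 = 90/200 = 0.45, a_24 = 0/200 = 0.00, a_34 = 50/200 = 0.25, a_44 = 40/200 = 0.20
I − A =
  [   0.55     0.00    -0.20    -0.45]
  [  -0.35     0.75    -0.05     0.00]
  [  -0.05    -0.45     0.80    -0.25]
  [  -0.05    -0.05     0.00     0.80]
Compute the cofactors C_ij = (−1)^(i+j)·(3×3 minor ij) of I−A; the adjugate is their transpose:
adj(I−A) = Cᵀ =
  [ 0.461375   0.092500   0.121125   0.297375]
  [ 0.226625   0.323500   0.076875   0.151500]
  [ 0.169750   0.195875   0.305250   0.190875]
  [ 0.043000   0.026000   0.012375   0.278625]
det(I−A) = Σ_j (I−A)_1j·C_1j = (0.55)(0.461375) + (0.00)(0.226625) + (-0.20)(0.169750) + (-0.45)(0.043000) = 0.20045625
(I − A)⁻¹ = adj(I−A) / det(I−A) ≈
  [   2.3016     0.4614     0.6042     1.4835]
  [   1.1305     1.6138     0.3835     0.7558]
  [   0.8468     0.9771     1.5228     0.9522]
  [   0.2145     0.1297     0.0617     1.3900]
Δx = (I − A)⁻¹ Δd with Δd having -60 in the Livestock component and 0 elsewhere.
So Δx_2 = L_21 · (-60), where L_21 = adj(I−A)_21 / det(I−A) = 0.226625 / 0.20045625.
Δx_2 = 0.226625 × (-60) / 0.20045625 = -13.5975 / 0.20045625 ≈ -67.8.

Δx_2 = -67.8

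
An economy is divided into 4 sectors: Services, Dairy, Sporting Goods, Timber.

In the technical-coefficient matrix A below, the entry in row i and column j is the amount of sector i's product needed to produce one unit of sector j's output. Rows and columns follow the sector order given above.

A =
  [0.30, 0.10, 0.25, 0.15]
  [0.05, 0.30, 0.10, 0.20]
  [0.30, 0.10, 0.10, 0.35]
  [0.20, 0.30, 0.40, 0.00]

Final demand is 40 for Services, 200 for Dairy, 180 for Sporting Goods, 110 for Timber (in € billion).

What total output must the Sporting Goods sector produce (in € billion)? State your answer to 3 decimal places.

x_3 = 729.345

I − A =
  [   0.70    -0.10    -0.25    -0.15]
  [  -0.05     0.70    -0.10    -0.20]
  [  -0.30    -0.10     0.90    -0.35]
  [  -0.20    -0.30    -0.40     1.00]
Compute the cofactors C_ij = (−1)^(i+j)·(3×3 minor ij) of I−A; the adjugate is their transpose:
adj(I−A) = Cᵀ =
  [ 0.449500   0.173750   0.224500   0.180750]
  [ 0.135000   0.394500   0.148500   0.151125]
  [ 0.255250   0.191000   0.415750   0.222000]
  [ 0.232500   0.229500   0.255750   0.372750]
det(I−A) = Σ_j (I−A)_1j·C_1j = (0.70)(0.449500) + (-0.10)(0.135000) + (-0.25)(0.255250) + (-0.15)(0.232500) = 0.2024625
(I − A)⁻¹ = adj(I−A) / det(I−A) ≈
  [   2.2202     0.8582     1.1088     0.8928]
  [   0.6668     1.9485     0.7335     0.7464]
  [   1.2607     0.9434     2.0535     1.0965]
  [   1.1484     1.1335     1.2632     1.8411]
x = (I − A)⁻¹ d = adj(I−A)·d / det(I−A), with det(I−A) = 0.2024625:
  x_1 = (0.449500·40 + 0.173750·200 + 0.224500·180 + 0.180750·110) / 0.2024625 = 113.0225 / 0.2024625 ≈ 558.239
  x_2 = (0.135000·40 + 0.394500·200 + 0.148500·180 + 0.151125·110) / 0.2024625 = 127.65375 / 0.2024625 ≈ 630.506
  x_3 = (0.255250·40 + 0.191000·200 + 0.415750·180 + 0.222000·110) / 0.2024625 = 147.665 / 0.2024625 ≈ 729.345
  x_4 = (0.232500·40 + 0.229500·200 + 0.255750·180 + 0.372750·110) / 0.2024625 = 142.2375 / 0.2024625 ≈ 702.538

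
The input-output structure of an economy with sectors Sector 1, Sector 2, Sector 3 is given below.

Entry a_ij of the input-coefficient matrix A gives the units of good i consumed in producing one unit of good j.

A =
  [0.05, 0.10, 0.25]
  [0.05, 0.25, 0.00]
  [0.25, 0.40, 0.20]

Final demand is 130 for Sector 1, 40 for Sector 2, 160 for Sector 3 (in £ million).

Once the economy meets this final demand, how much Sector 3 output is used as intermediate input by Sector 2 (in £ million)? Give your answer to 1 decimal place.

I − A =
  [   0.95    -0.10    -0.25]
  [  -0.05     0.75     0.00]
  [  -0.25    -0.40     0.80]
Cofactors of I−A, C_ij = (−1)^(i+j)·(minor ij) (rows/columns in the sector order above):
  C_11 = (0.75)(0.80) − (0.00)(-0.40) = 0.6000
  C_12 = −[(-0.05)(0.80) − (0.00)(-0.25)] = 0.0400
  C_13 = (-0.05)(-0.40) − (0.75)(-0.25) = 0.2075
  C_21 = −[(-0.10)(0.80) − (-0.25)(-0.40)] = 0.1800
  C_22 = (0.95)(0.80) − (-0.25)(-0.25) = 0.6975
  C_23 = −[(0.95)(-0.40) − (-0.10)(-0.25)] = 0.4050
  C_31 = (-0.10)(0.00) − (-0.25)(0.75) = 0.1875
  C_32 = −[(0.95)(0.00) − (-0.25)(-0.05)] = 0.0125
  C_33 = (0.95)(0.75) − (-0.10)(-0.05) = 0.7075
det(I−A) = Σ_j (I−A)_1j·C_1j = (0.95)(0.6000) + (-0.10)(0.0400) + (-0.25)(0.2075) = 0.514125
adj(I−A) = Cᵀ =
  [ 0.6000   0.1800   0.1875]
  [ 0.0400   0.6975   0.0125]
  [ 0.2075   0.4050   0.7075]
(I − A)⁻¹ = adj(I−A) / det(I−A) ≈
  [   1.1670     0.3501     0.3647]
  [   0.0778     1.3567     0.0243]
  [   0.4036     0.7877     1.3761]
First solve x = (I − A)⁻¹ d = adj(I−A)·d / det(I−A); in particular x_2 = (0.0400·130 + 0.6975·40 + 0.0125·160) / 0.514125 = 35.10 / 0.514125 ≈ 68.271.
Intermediate flow from 3 to 2: z_32 = a_32 · x_2 = 0.40 × 35.10 / 0.514125 = 14.04 / 0.514125 ≈ 27.3.

z_32 = 27.3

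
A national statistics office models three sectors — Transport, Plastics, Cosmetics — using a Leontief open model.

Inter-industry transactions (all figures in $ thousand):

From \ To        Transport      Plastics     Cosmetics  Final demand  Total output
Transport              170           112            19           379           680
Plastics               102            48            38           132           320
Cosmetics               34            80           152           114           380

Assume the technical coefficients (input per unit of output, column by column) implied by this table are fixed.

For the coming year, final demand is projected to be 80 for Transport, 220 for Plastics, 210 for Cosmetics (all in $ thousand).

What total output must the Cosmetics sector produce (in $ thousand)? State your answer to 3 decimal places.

Technical coefficients a_ij = z_ij / X_j:
  a_11 = 170/680 = 0.25, a_21 = 102/680 = 0.15, a_31 = 34/680 = 0.05
  a_12 = 112/320 = 0.35, a_22 = 48/320 = 0.15, a_32 = 80/320 = 0.25
  a_13 = 19/380 = 0.05, a_23 = 38/380 = 0.10, a_33 = 152/380 = 0.40
I − A =
  [   0.75    -0.35    -0.05]
  [  -0.15     0.85    -0.10]
  [  -0.05    -0.25     0.60]
Cofactors of I−A, C_ij = (−1)^(i+j)·(minor ij) (rows/columns in the sector order above):
  C_11 = (0.85)(0.60) − (-0.10)(-0.25) = 0.4850
  C_12 = −[(-0.15)(0.60) − (-0.10)(-0.05)] = 0.0950
  C_13 = (-0.15)(-0.25) − (0.85)(-0.05) = 0.0800
  C_21 = −[(-0.35)(0.60) − (-0.05)(-0.25)] = 0.2225
  C_22 = (0.75)(0.60) − (-0.05)(-0.05) = 0.4475
  C_23 = −[(0.75)(-0.25) − (-0.35)(-0.05)] = 0.2050
  C_31 = (-0.35)(-0.10) − (-0.05)(0.85) = 0.0775
  C_32 = −[(0.75)(-0.10) − (-0.05)(-0.15)] = 0.0825
  C_33 = (0.75)(0.85) − (-0.35)(-0.15) = 0.5850
det(I−A) = Σ_j (I−A)_1j·C_1j = (0.75)(0.4850) + (-0.35)(0.0950) + (-0.05)(0.0800) = 0.3265
adj(I−A) = Cᵀ =
  [ 0.4850   0.2225   0.0775]
  [ 0.0950   0.4475   0.0825]
  [ 0.0800   0.2050   0.5850]
(I − A)⁻¹ = adj(I−A) / det(I−A) ≈
  [   1.4855     0.6815     0.2374]
  [   0.2910     1.3706     0.2527]
  [   0.2450     0.6279     1.7917]
x = (I − A)⁻¹ d = adj(I−A)·d / det(I−A), with det(I−A) = 0.3265:
  x_1 = (0.4850·80 + 0.2225·220 + 0.0775·210) / 0.3265 = 104.025 / 0.3265 ≈ 318.606
  x_2 = (0.0950·80 + 0.4475·220 + 0.0825·210) / 0.3265 = 123.375 / 0.3265 ≈ 377.871
  x_3 = (0.0800·80 + 0.2050·220 + 0.5850·210) / 0.3265 = 174.35 / 0.3265 ≈ 533.997

x_3 = 533.997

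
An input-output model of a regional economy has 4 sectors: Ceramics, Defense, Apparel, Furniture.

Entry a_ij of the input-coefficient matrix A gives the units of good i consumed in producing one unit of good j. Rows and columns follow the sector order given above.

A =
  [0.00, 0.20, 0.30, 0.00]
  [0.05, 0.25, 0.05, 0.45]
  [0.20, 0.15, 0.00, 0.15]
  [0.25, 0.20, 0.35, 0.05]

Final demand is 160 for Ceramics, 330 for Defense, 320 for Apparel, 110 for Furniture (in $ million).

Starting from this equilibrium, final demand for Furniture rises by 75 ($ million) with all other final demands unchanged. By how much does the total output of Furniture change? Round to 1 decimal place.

I − A =
  [   1.00    -0.20    -0.30     0.00]
  [  -0.05     0.75    -0.05    -0.45]
  [  -0.20    -0.15     1.00    -0.15]
  [  -0.25    -0.20    -0.35     0.95]
Compute the cofactors C_ij = (−1)^(i+j)·(3×3 minor ij) of I−A; the adjugate is their transpose:
adj(I−A) = Cᵀ =
  [ 0.550875   0.231250   0.227750   0.145500]
  [ 0.200250   0.829250   0.253000   0.432750]
  [ 0.178125   0.218000   0.590500   0.196500]
  [ 0.252750   0.315750   0.330750   0.683250]
det(I−A) = Σ_j (I−A)_1j·C_1j = (1.00)(0.550875) + (-0.20)(0.200250) + (-0.30)(0.178125) + (0.00)(0.252750) = 0.4573875
(I − A)⁻¹ = adj(I−A) / det(I−A) ≈
  [   1.2044     0.5056     0.4979     0.3181]
  [   0.4378     1.8130     0.5531     0.9461]
  [   0.3894     0.4766     1.2910     0.4296]
  [   0.5526     0.6903     0.7231     1.4938]
Δx = (I − A)⁻¹ Δd with Δd having +75 in the Furniture component and 0 elsewhere.
So Δx_4 = L_44 · (+75), where L_44 = adj(I−A)_44 / det(I−A) = 0.683250 / 0.4573875.
Δx_4 = 0.683250 × (+75) / 0.4573875 = 51.24375 / 0.4573875 ≈ 112.0.

Δx_4 = 112.0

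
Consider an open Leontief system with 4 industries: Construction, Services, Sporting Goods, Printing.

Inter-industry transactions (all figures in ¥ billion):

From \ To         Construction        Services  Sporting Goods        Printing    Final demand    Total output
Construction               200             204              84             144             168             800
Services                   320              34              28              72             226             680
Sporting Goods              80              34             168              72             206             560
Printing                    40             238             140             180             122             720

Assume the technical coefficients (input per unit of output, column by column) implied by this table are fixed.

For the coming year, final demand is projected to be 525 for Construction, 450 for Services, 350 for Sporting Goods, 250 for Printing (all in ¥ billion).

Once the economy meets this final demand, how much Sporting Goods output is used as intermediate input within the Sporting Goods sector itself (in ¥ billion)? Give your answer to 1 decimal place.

z_33 = 330.8

Technical coefficients a_ij = z_ij / X_j:
  a_11 = 200/800 = 0.25, a_21 = 320/800 = 0.40, a_31 = 80/800 = 0.10, a_41 = 40/800 = 0.05
  a_12 = 204/680 = 0.30, a_22 = 34/680 = 0.05, a_32 = 34/680 = 0.05, a_42 = 238/680 = 0.35
  a_13 = 84/560 = 0.15, a_23 = 28/560 = 0.05, a_33 = 168/560 = 0.30, a_43 = 140/560 = 0.25
  a_14 = 144/720 = 0.20, a_24 = 72/720 = 0.10, a_34 = 72/720 = 0.10, a_44 = 180/720 = 0.25
I − A =
  [   0.75    -0.30    -0.15    -0.20]
  [  -0.40     0.95    -0.05    -0.10]
  [  -0.10    -0.05     0.70    -0.10]
  [  -0.05    -0.35    -0.25     0.75]
Compute the cofactors C_ij = (−1)^(i+j)·(3×3 minor ij) of I−A; the adjugate is their transpose:
adj(I−A) = Cᵀ =
  [ 0.445625   0.212375   0.171375   0.170000]
  [ 0.210000   0.351000   0.112125   0.117750]
  [ 0.101750   0.084875   0.379125   0.089000]
  [ 0.161625   0.206250   0.190125   0.394125]
det(I−A) = Σ_j (I−A)_1j·C_1j = (0.75)(0.445625) + (-0.30)(0.210000) + (-0.15)(0.101750) + (-0.20)(0.161625) = 0.22363125
(I − A)⁻¹ = adj(I−A) / det(I−A) ≈
  [   1.9927     0.9497     0.7663     0.7602]
  [   0.9390     1.5695     0.5014     0.5265]
  [   0.4550     0.3795     1.6953     0.3980]
  [   0.7227     0.9223     0.8502     1.7624]
First solve x = (I − A)⁻¹ d = adj(I−A)·d / det(I−A); in particular x_3 = (0.101750·525 + 0.084875·450 + 0.379125·350 + 0.089000·250) / 0.22363125 = 246.55625 / 0.22363125 ≈ 1102.513.
Intermediate flow from 3 to 3: z_33 = a_33 · x_3 = 0.30 × 246.55625 / 0.22363125 = 73.966875 / 0.22363125 ≈ 330.8.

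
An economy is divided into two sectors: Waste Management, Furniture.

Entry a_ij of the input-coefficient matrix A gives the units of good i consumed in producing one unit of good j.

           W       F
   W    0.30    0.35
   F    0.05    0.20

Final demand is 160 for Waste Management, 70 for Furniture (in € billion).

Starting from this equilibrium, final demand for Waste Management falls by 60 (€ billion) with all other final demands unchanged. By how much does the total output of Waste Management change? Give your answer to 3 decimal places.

Δx_W = -88.479

I − A =
  [   0.70    -0.35]
  [  -0.05     0.80]
det(I−A) = (0.70)(0.80) − (-0.35)(-0.05) = 0.5425
adj(I−A) = [[0.80, 0.35], [0.05, 0.70]]
(I − A)⁻¹ = adj(I−A) / det(I−A) ≈
  [   1.4747     0.6452]
  [   0.0922     1.2903]
Δx = (I − A)⁻¹ Δd with Δd having -60 in the Waste Management component and 0 elsewhere.
So Δx_W = L_WW · (-60), where L_WW = adj(I−A)_WW / det(I−A) = 0.80 / 0.5425.
Δx_W = 0.80 × (-60) / 0.5425 = -48.00 / 0.5425 ≈ -88.479.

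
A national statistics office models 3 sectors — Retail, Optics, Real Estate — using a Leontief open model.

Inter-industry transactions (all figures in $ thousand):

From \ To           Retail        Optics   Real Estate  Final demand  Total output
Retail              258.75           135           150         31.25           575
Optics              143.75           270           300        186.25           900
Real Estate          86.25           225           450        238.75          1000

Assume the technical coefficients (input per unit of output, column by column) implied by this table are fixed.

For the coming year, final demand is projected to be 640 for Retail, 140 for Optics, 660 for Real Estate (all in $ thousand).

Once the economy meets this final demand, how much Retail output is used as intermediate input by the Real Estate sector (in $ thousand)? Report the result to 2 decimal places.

z_13 = 456.29

Technical coefficients a_ij = z_ij / X_j:
  a_11 = 258.75/575 = 0.45, a_21 = 143.75/575 = 0.25, a_31 = 86.25/575 = 0.15
  a_12 = 135/900 = 0.15, a_22 = 270/900 = 0.30, a_32 = 225/900 = 0.25
  a_13 = 150/1000 = 0.15, a_23 = 300/1000 = 0.30, a_33 = 450/1000 = 0.45
I − A =
  [   0.55    -0.15    -0.15]
  [  -0.25     0.70    -0.30]
  [  -0.15    -0.25     0.55]
Cofactors of I−A, C_ij = (−1)^(i+j)·(minor ij) (rows/columns in the sector order above):
  C_11 = (0.70)(0.55) − (-0.30)(-0.25) = 0.3100
  C_12 = −[(-0.25)(0.55) − (-0.30)(-0.15)] = 0.1825
  C_13 = (-0.25)(-0.25) − (0.70)(-0.15) = 0.1675
  C_21 = −[(-0.15)(0.55) − (-0.15)(-0.25)] = 0.1200
  C_22 = (0.55)(0.55) − (-0.15)(-0.15) = 0.2800
  C_23 = −[(0.55)(-0.25) − (-0.15)(-0.15)] = 0.1600
  C_31 = (-0.15)(-0.30) − (-0.15)(0.70) = 0.1500
  C_32 = −[(0.55)(-0.30) − (-0.15)(-0.25)] = 0.2025
  C_33 = (0.55)(0.70) − (-0.15)(-0.25) = 0.3475
det(I−A) = Σ_j (I−A)_1j·C_1j = (0.55)(0.3100) + (-0.15)(0.1825) + (-0.15)(0.1675) = 0.1180
adj(I−A) = Cᵀ =
  [ 0.3100   0.1200   0.1500]
  [ 0.1825   0.2800   0.2025]
  [ 0.1675   0.1600   0.3475]
(I − A)⁻¹ = adj(I−A) / det(I−A) ≈
  [   2.6271     1.0169     1.2712]
  [   1.5466     2.3729     1.7161]
  [   1.4195     1.3559     2.9449]
First solve x = (I − A)⁻¹ d = adj(I−A)·d / det(I−A); in particular x_3 = (0.1675·640 + 0.1600·140 + 0.3475·660) / 0.1180 = 358.95 / 0.1180 ≈ 3041.9492.
Intermediate flow from 1 to 3: z_13 = a_13 · x_3 = 0.15 × 358.95 / 0.1180 = 53.8425 / 0.1180 ≈ 456.29.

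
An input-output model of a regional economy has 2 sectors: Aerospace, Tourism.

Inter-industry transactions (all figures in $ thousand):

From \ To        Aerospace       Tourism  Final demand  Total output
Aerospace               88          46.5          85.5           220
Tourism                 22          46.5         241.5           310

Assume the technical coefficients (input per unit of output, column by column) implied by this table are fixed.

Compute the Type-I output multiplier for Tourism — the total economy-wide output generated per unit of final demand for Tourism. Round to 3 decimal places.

Technical coefficients a_ij = z_ij / X_j:
  a_11 = 88/220 = 0.40, a_21 = 22/220 = 0.10
  a_12 = 46.5/310 = 0.15, a_22 = 46.5/310 = 0.15
I − A =
  [   0.60    -0.15]
  [  -0.10     0.85]
det(I−A) = (0.60)(0.85) − (-0.15)(-0.10) = 0.4950
adj(I−A) = [[0.85, 0.15], [0.10, 0.60]]
(I − A)⁻¹ = adj(I−A) / det(I−A) ≈
  [   1.7172     0.3030]
  [   0.2020     1.2121]
The output multiplier for sector j is the column-j sum of the Leontief inverse (I − A)⁻¹ = adj(I−A) / det(I−A).
Column 2 of adj(I−A): (0.15, 0.60); det(I−A) = 0.4950.
m_2 = (0.15 + 0.60) / 0.4950 = 0.75 / 0.4950 ≈ 1.515.

m_2 = 1.515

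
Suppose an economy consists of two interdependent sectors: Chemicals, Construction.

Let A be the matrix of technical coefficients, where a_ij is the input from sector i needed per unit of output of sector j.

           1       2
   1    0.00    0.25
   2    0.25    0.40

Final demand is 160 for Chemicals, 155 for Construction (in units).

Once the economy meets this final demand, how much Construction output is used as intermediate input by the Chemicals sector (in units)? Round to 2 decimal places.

z_21 = 62.67

I − A =
  [   1.00    -0.25]
  [  -0.25     0.60]
det(I−A) = (1.00)(0.60) − (-0.25)(-0.25) = 0.5375
adj(I−A) = [[0.60, 0.25], [0.25, 1.00]]
(I − A)⁻¹ = adj(I−A) / det(I−A) ≈
  [   1.1163     0.4651]
  [   0.4651     1.8605]
First solve x = (I − A)⁻¹ d = adj(I−A)·d / det(I−A); in particular x_1 = (0.60·160 + 0.25·155) / 0.5375 = 134.75 / 0.5375 ≈ 250.6977.
Intermediate flow from 2 to 1: z_21 = a_21 · x_1 = 0.25 × 134.75 / 0.5375 = 33.6875 / 0.5375 ≈ 62.67.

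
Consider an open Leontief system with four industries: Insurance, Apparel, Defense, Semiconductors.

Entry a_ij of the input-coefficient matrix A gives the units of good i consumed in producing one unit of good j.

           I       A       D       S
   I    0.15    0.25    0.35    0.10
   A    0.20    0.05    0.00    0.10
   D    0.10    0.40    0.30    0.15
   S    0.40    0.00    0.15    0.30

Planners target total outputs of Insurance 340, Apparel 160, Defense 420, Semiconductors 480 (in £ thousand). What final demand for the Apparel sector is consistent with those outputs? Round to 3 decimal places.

I − A =
  [   0.85    -0.25    -0.35    -0.10]
  [  -0.20     0.95     0.00    -0.10]
  [  -0.10    -0.40     0.70    -0.15]
  [  -0.40     0.00    -0.15     0.70]
d = (I − A) x:
  d_I = (+0.85)·340 + (-0.25)·160 + (-0.35)·420 + (-0.10)·480 = 54.000
  d_A = (-0.20)·340 + (+0.95)·160 + (+0.00)·420 + (-0.10)·480 = 36.000
  d_D = (-0.10)·340 + (-0.40)·160 + (+0.70)·420 + (-0.15)·480 = 124.000
  d_S = (-0.40)·340 + (+0.00)·160 + (-0.15)·420 + (+0.70)·480 = 137.000

d_A = 36.000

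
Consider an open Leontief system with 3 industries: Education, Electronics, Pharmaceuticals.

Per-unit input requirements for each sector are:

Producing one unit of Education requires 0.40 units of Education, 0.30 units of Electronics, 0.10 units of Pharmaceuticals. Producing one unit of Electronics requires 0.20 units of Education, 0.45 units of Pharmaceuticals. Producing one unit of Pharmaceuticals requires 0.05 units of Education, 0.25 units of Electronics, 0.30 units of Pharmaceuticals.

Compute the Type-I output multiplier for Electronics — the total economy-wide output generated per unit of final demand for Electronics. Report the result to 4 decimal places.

m_2 = 2.9532

I − A =
  [   0.60    -0.20    -0.05]
  [  -0.30     1.00    -0.25]
  [  -0.10    -0.45     0.70]
Cofactors of I−A, C_ij = (−1)^(i+j)·(minor ij) (rows/columns in the sector order above):
  C_11 = (1.00)(0.70) − (-0.25)(-0.45) = 0.5875
  C_12 = −[(-0.30)(0.70) − (-0.25)(-0.10)] = 0.2350
  C_13 = (-0.30)(-0.45) − (1.00)(-0.10) = 0.2350
  C_21 = −[(-0.20)(0.70) − (-0.05)(-0.45)] = 0.1625
  C_22 = (0.60)(0.70) − (-0.05)(-0.10) = 0.4150
  C_23 = −[(0.60)(-0.45) − (-0.20)(-0.10)] = 0.2900
  C_31 = (-0.20)(-0.25) − (-0.05)(1.00) = 0.1000
  C_32 = −[(0.60)(-0.25) − (-0.05)(-0.30)] = 0.1650
  C_33 = (0.60)(1.00) − (-0.20)(-0.30) = 0.5400
det(I−A) = Σ_j (I−A)_1j·C_1j = (0.60)(0.5875) + (-0.20)(0.2350) + (-0.05)(0.2350) = 0.29375
adj(I−A) = Cᵀ =
  [ 0.5875   0.1625   0.1000]
  [ 0.2350   0.4150   0.1650]
  [ 0.2350   0.2900   0.5400]
(I − A)⁻¹ = adj(I−A) / det(I−A) ≈
  [   2.00000     0.55319     0.34043]
  [   0.80000     1.41277     0.56170]
  [   0.80000     0.98723     1.83830]
The output multiplier for sector j is the column-j sum of the Leontief inverse (I − A)⁻¹ = adj(I−A) / det(I−A).
Column 2 of adj(I−A): (0.1625, 0.4150, 0.2900); det(I−A) = 0.29375.
m_2 = (0.1625 + 0.4150 + 0.2900) / 0.29375 = 0.8675 / 0.29375 ≈ 2.9532.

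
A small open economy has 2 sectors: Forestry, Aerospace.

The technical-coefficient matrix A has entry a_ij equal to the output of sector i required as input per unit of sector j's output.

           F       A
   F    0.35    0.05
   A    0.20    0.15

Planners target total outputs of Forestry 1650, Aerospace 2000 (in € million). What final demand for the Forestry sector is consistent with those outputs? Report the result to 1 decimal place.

d_F = 972.5

I − A =
  [   0.65    -0.05]
  [  -0.20     0.85]
d = (I − A) x:
  d_F = (+0.65)·1650 + (-0.05)·2000 = 972.5
  d_A = (-0.20)·1650 + (+0.85)·2000 = 1370.0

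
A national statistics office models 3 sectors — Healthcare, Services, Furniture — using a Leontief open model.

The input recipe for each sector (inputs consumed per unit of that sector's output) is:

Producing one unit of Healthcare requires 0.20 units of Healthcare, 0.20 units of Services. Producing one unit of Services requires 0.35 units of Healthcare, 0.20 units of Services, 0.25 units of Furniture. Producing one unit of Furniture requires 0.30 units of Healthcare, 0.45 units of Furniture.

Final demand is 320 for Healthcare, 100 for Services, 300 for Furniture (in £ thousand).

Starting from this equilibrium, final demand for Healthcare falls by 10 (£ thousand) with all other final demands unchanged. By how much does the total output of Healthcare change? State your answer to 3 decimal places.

Δx_1 = -14.740

I − A =
  [   0.80    -0.35    -0.30]
  [  -0.20     0.80     0.00]
  [   0.00    -0.25     0.55]
Cofactors of I−A, C_ij = (−1)^(i+j)·(minor ij) (rows/columns in the sector order above):
  C_11 = (0.80)(0.55) − (0.00)(-0.25) = 0.4400
  C_12 = −[(-0.20)(0.55) − (0.00)(0.00)] = 0.1100
  C_13 = (-0.20)(-0.25) − (0.80)(0.00) = 0.0500
  C_21 = −[(-0.35)(0.55) − (-0.30)(-0.25)] = 0.2675
  C_22 = (0.80)(0.55) − (-0.30)(0.00) = 0.4400
  C_23 = −[(0.80)(-0.25) − (-0.35)(0.00)] = 0.2000
  C_31 = (-0.35)(0.00) − (-0.30)(0.80) = 0.2400
  C_32 = −[(0.80)(0.00) − (-0.30)(-0.20)] = 0.0600
  C_33 = (0.80)(0.80) − (-0.35)(-0.20) = 0.5700
det(I−A) = Σ_j (I−A)_1j·C_1j = (0.80)(0.4400) + (-0.35)(0.1100) + (-0.30)(0.0500) = 0.2985
adj(I−A) = Cᵀ =
  [ 0.4400   0.2675   0.2400]
  [ 0.1100   0.4400   0.0600]
  [ 0.0500   0.2000   0.5700]
(I − A)⁻¹ = adj(I−A) / det(I−A) ≈
  [   1.4740     0.8961     0.8040]
  [   0.3685     1.4740     0.2010]
  [   0.1675     0.6700     1.9095]
Δx = (I − A)⁻¹ Δd with Δd having -10 in the Healthcare component and 0 elsewhere.
So Δx_1 = L_11 · (-10), where L_11 = adj(I−A)_11 / det(I−A) = 0.4400 / 0.2985.
Δx_1 = 0.4400 × (-10) / 0.2985 = -4.40 / 0.2985 ≈ -14.740.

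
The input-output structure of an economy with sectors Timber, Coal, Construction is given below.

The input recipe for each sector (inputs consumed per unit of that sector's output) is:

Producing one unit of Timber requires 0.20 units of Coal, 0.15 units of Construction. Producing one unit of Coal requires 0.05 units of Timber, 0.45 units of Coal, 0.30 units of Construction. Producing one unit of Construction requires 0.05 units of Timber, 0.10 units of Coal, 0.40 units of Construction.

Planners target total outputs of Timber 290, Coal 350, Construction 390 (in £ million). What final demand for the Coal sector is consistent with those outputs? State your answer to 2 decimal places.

d_2 = 95.50

I − A =
  [   1.00    -0.05    -0.05]
  [  -0.20     0.55    -0.10]
  [  -0.15    -0.30     0.60]
d = (I − A) x:
  d_1 = (+1.00)·290 + (-0.05)·350 + (-0.05)·390 = 253.00
  d_2 = (-0.20)·290 + (+0.55)·350 + (-0.10)·390 = 95.50
  d_3 = (-0.15)·290 + (-0.30)·350 + (+0.60)·390 = 85.50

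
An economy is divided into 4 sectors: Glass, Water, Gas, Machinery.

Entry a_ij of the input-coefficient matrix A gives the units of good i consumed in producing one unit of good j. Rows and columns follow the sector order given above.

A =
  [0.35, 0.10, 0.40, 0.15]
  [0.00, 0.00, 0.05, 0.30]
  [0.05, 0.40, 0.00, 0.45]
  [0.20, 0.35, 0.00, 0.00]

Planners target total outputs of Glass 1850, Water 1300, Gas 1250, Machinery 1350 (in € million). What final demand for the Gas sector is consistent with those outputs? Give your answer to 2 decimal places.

d_3 = 30.00

I − A =
  [   0.65    -0.10    -0.40    -0.15]
  [   0.00     1.00    -0.05    -0.30]
  [  -0.05    -0.40     1.00    -0.45]
  [  -0.20    -0.35     0.00     1.00]
d = (I − A) x:
  d_1 = (+0.65)·1850 + (-0.10)·1300 + (-0.40)·1250 + (-0.15)·1350 = 370.00
  d_2 = (+0.00)·1850 + (+1.00)·1300 + (-0.05)·1250 + (-0.30)·1350 = 832.50
  d_3 = (-0.05)·1850 + (-0.40)·1300 + (+1.00)·1250 + (-0.45)·1350 = 30.00
  d_4 = (-0.20)·1850 + (-0.35)·1300 + (+0.00)·1250 + (+1.00)·1350 = 525.00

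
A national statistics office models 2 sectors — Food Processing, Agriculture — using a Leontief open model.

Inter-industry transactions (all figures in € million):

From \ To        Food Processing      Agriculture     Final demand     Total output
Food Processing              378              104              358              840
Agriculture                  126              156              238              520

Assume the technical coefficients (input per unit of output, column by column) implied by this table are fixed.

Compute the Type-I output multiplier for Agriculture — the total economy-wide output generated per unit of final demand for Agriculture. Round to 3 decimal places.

Technical coefficients a_ij = z_ij / X_j:
  a_11 = 378/840 = 0.45, a_21 = 126/840 = 0.15
  a_12 = 104/520 = 0.20, a_22 = 156/520 = 0.30
I − A =
  [   0.55    -0.20]
  [  -0.15     0.70]
det(I−A) = (0.55)(0.70) − (-0.20)(-0.15) = 0.3550
adj(I−A) = [[0.70, 0.20], [0.15, 0.55]]
(I − A)⁻¹ = adj(I−A) / det(I−A) ≈
  [   1.9718     0.5634]
  [   0.4225     1.5493]
The output multiplier for sector j is the column-j sum of the Leontief inverse (I − A)⁻¹ = adj(I−A) / det(I−A).
Column 2 of adj(I−A): (0.20, 0.55); det(I−A) = 0.3550.
m_2 = (0.20 + 0.55) / 0.3550 = 0.75 / 0.3550 ≈ 2.113.

m_2 = 2.113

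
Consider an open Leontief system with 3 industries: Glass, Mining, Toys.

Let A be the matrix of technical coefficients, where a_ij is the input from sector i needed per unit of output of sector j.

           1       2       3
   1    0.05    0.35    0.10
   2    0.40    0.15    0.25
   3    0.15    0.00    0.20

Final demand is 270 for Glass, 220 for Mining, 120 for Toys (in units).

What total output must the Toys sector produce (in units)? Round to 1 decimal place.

x_3 = 248.1

I − A =
  [   0.95    -0.35    -0.10]
  [  -0.40     0.85    -0.25]
  [  -0.15     0.00     0.80]
Cofactors of I−A, C_ij = (−1)^(i+j)·(minor ij) (rows/columns in the sector order above):
  C_11 = (0.85)(0.80) − (-0.25)(0.00) = 0.6800
  C_12 = −[(-0.40)(0.80) − (-0.25)(-0.15)] = 0.3575
  C_13 = (-0.40)(0.00) − (0.85)(-0.15) = 0.1275
  C_21 = −[(-0.35)(0.80) − (-0.10)(0.00)] = 0.2800
  C_22 = (0.95)(0.80) − (-0.10)(-0.15) = 0.7450
  C_23 = −[(0.95)(0.00) − (-0.35)(-0.15)] = 0.0525
  C_31 = (-0.35)(-0.25) − (-0.10)(0.85) = 0.1725
  C_32 = −[(0.95)(-0.25) − (-0.10)(-0.40)] = 0.2775
  C_33 = (0.95)(0.85) − (-0.35)(-0.40) = 0.6675
det(I−A) = Σ_j (I−A)_1j·C_1j = (0.95)(0.6800) + (-0.35)(0.3575) + (-0.10)(0.1275) = 0.508125
adj(I−A) = Cᵀ =
  [ 0.6800   0.2800   0.1725]
  [ 0.3575   0.7450   0.2775]
  [ 0.1275   0.0525   0.6675]
(I − A)⁻¹ = adj(I−A) / det(I−A) ≈
  [   1.3383     0.5510     0.3395]
  [   0.7036     1.4662     0.5461]
  [   0.2509     0.1033     1.3137]
x = (I − A)⁻¹ d = adj(I−A)·d / det(I−A), with det(I−A) = 0.508125:
  x_1 = (0.6800·270 + 0.2800·220 + 0.1725·120) / 0.508125 = 265.90 / 0.508125 ≈ 523.3
  x_2 = (0.3575·270 + 0.7450·220 + 0.2775·120) / 0.508125 = 293.725 / 0.508125 ≈ 578.1
  x_3 = (0.1275·270 + 0.0525·220 + 0.6675·120) / 0.508125 = 126.075 / 0.508125 ≈ 248.1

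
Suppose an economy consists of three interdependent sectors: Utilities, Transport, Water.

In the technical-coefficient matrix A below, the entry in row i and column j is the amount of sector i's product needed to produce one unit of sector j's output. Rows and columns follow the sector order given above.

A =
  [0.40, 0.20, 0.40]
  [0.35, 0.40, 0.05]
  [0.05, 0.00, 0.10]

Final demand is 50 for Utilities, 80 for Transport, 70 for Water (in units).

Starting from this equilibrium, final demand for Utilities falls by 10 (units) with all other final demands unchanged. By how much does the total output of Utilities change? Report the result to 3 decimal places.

I − A =
  [   0.60    -0.20    -0.40]
  [  -0.35     0.60    -0.05]
  [  -0.05     0.00     0.90]
Cofactors of I−A, C_ij = (−1)^(i+j)·(minor ij) (rows/columns in the sector order above):
  C_11 = (0.60)(0.90) − (-0.05)(0.00) = 0.5400
  C_12 = −[(-0.35)(0.90) − (-0.05)(-0.05)] = 0.3175
  C_13 = (-0.35)(0.00) − (0.60)(-0.05) = 0.0300
  C_21 = −[(-0.20)(0.90) − (-0.40)(0.00)] = 0.1800
  C_22 = (0.60)(0.90) − (-0.40)(-0.05) = 0.5200
  C_23 = −[(0.60)(0.00) − (-0.20)(-0.05)] = 0.0100
  C_31 = (-0.20)(-0.05) − (-0.40)(0.60) = 0.2500
  C_32 = −[(0.60)(-0.05) − (-0.40)(-0.35)] = 0.1700
  C_33 = (0.60)(0.60) − (-0.20)(-0.35) = 0.2900
det(I−A) = Σ_j (I−A)_1j·C_1j = (0.60)(0.5400) + (-0.20)(0.3175) + (-0.40)(0.0300) = 0.2485
adj(I−A) = Cᵀ =
  [ 0.5400   0.1800   0.2500]
  [ 0.3175   0.5200   0.1700]
  [ 0.0300   0.0100   0.2900]
(I − A)⁻¹ = adj(I−A) / det(I−A) ≈
  [   2.1730     0.7243     1.0060]
  [   1.2777     2.0926     0.6841]
  [   0.1207     0.0402     1.1670]
Δx = (I − A)⁻¹ Δd with Δd having -10 in the Utilities component and 0 elsewhere.
So Δx_1 = L_11 · (-10), where L_11 = adj(I−A)_11 / det(I−A) = 0.5400 / 0.2485.
Δx_1 = 0.5400 × (-10) / 0.2485 = -5.40 / 0.2485 ≈ -21.730.

Δx_1 = -21.730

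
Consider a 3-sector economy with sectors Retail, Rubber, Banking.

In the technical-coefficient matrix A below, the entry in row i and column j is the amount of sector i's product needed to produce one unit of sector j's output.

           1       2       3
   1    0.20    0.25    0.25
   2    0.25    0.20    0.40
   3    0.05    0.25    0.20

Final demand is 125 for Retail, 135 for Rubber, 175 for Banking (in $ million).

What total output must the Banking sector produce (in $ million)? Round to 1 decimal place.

I − A =
  [   0.80    -0.25    -0.25]
  [  -0.25     0.80    -0.40]
  [  -0.05    -0.25     0.80]
Cofactors of I−A, C_ij = (−1)^(i+j)·(minor ij) (rows/columns in the sector order above):
  C_11 = (0.80)(0.80) − (-0.40)(-0.25) = 0.5400
  C_12 = −[(-0.25)(0.80) − (-0.40)(-0.05)] = 0.2200
  C_13 = (-0.25)(-0.25) − (0.80)(-0.05) = 0.1025
  C_21 = −[(-0.25)(0.80) − (-0.25)(-0.25)] = 0.2625
  C_22 = (0.80)(0.80) − (-0.25)(-0.05) = 0.6275
  C_23 = −[(0.80)(-0.25) − (-0.25)(-0.05)] = 0.2125
  C_31 = (-0.25)(-0.40) − (-0.25)(0.80) = 0.3000
  C_32 = −[(0.80)(-0.40) − (-0.25)(-0.25)] = 0.3825
  C_33 = (0.80)(0.80) − (-0.25)(-0.25) = 0.5775
det(I−A) = Σ_j (I−A)_1j·C_1j = (0.80)(0.5400) + (-0.25)(0.2200) + (-0.25)(0.1025) = 0.351375
adj(I−A) = Cᵀ =
  [ 0.5400   0.2625   0.3000]
  [ 0.2200   0.6275   0.3825]
  [ 0.1025   0.2125   0.5775]
(I − A)⁻¹ = adj(I−A) / det(I−A) ≈
  [   1.5368     0.7471     0.8538]
  [   0.6261     1.7858     1.0886]
  [   0.2917     0.6048     1.6435]
x = (I − A)⁻¹ d = adj(I−A)·d / det(I−A), with det(I−A) = 0.351375:
  x_1 = (0.5400·125 + 0.2625·135 + 0.3000·175) / 0.351375 = 155.4375 / 0.351375 ≈ 442.4
  x_2 = (0.2200·125 + 0.6275·135 + 0.3825·175) / 0.351375 = 179.15 / 0.351375 ≈ 509.9
  x_3 = (0.1025·125 + 0.2125·135 + 0.5775·175) / 0.351375 = 142.5625 / 0.351375 ≈ 405.7

x_3 = 405.7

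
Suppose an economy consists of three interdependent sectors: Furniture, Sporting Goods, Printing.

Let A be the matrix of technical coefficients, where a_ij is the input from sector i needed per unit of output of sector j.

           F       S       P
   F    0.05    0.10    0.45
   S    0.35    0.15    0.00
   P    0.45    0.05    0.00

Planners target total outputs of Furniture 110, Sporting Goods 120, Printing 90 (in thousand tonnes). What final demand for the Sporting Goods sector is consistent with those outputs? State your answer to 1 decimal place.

d_S = 63.5

I − A =
  [   0.95    -0.10    -0.45]
  [  -0.35     0.85     0.00]
  [  -0.45    -0.05     1.00]
d = (I − A) x:
  d_F = (+0.95)·110 + (-0.10)·120 + (-0.45)·90 = 52.0
  d_S = (-0.35)·110 + (+0.85)·120 + (+0.00)·90 = 63.5
  d_P = (-0.45)·110 + (-0.05)·120 + (+1.00)·90 = 34.5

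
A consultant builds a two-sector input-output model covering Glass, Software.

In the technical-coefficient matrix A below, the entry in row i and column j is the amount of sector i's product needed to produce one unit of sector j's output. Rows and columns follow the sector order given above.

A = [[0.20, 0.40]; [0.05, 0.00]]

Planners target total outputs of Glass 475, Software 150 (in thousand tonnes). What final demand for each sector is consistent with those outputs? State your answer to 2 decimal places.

d_1 = 320.00, d_2 = 126.25

I − A =
  [   0.80    -0.40]
  [  -0.05     1.00]
d = (I − A) x:
  d_1 = (+0.80)·475 + (-0.40)·150 = 320.00
  d_2 = (-0.05)·475 + (+1.00)·150 = 126.25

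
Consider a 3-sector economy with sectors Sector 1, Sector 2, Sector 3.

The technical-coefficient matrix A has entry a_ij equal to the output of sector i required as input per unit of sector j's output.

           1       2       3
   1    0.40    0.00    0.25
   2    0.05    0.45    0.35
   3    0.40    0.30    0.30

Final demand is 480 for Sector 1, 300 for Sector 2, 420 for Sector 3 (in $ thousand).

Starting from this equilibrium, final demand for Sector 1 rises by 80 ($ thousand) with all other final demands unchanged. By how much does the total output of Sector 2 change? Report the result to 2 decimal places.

I − A =
  [   0.60     0.00    -0.25]
  [  -0.05     0.55    -0.35]
  [  -0.40    -0.30     0.70]
Cofactors of I−A, C_ij = (−1)^(i+j)·(minor ij) (rows/columns in the sector order above):
  C_11 = (0.55)(0.70) − (-0.35)(-0.30) = 0.2800
  C_12 = −[(-0.05)(0.70) − (-0.35)(-0.40)] = 0.1750
  C_13 = (-0.05)(-0.30) − (0.55)(-0.40) = 0.2350
  C_21 = −[(0.00)(0.70) − (-0.25)(-0.30)] = 0.0750
  C_22 = (0.60)(0.70) − (-0.25)(-0.40) = 0.3200
  C_23 = −[(0.60)(-0.30) − (0.00)(-0.40)] = 0.1800
  C_31 = (0.00)(-0.35) − (-0.25)(0.55) = 0.1375
  C_32 = −[(0.60)(-0.35) − (-0.25)(-0.05)] = 0.2225
  C_33 = (0.60)(0.55) − (0.00)(-0.05) = 0.3300
det(I−A) = Σ_j (I−A)_1j·C_1j = (0.60)(0.2800) + (0.00)(0.1750) + (-0.25)(0.2350) = 0.10925
adj(I−A) = Cᵀ =
  [ 0.2800   0.0750   0.1375]
  [ 0.1750   0.3200   0.2225]
  [ 0.2350   0.1800   0.3300]
(I − A)⁻¹ = adj(I−A) / det(I−A) ≈
  [   2.5629     0.6865     1.2586]
  [   1.6018     2.9291     2.0366]
  [   2.1510     1.6476     3.0206]
Δx = (I − A)⁻¹ Δd with Δd having +80 in the Sector 1 component and 0 elsewhere.
So Δx_2 = L_21 · (+80), where L_21 = adj(I−A)_21 / det(I−A) = 0.1750 / 0.10925.
Δx_2 = 0.1750 × (+80) / 0.10925 = 14.00 / 0.10925 ≈ 128.15.

Δx_2 = 128.15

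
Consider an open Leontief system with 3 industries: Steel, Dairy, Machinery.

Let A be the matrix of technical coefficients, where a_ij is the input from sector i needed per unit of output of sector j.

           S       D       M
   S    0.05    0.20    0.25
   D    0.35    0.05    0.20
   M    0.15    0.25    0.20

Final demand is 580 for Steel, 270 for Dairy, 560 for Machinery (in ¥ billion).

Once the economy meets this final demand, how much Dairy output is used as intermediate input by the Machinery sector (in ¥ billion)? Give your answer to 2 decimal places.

I − A =
  [   0.95    -0.20    -0.25]
  [  -0.35     0.95    -0.20]
  [  -0.15    -0.25     0.80]
Cofactors of I−A, C_ij = (−1)^(i+j)·(minor ij) (rows/columns in the sector order above):
  C_11 = (0.95)(0.80) − (-0.20)(-0.25) = 0.7100
  C_12 = −[(-0.35)(0.80) − (-0.20)(-0.15)] = 0.3100
  C_13 = (-0.35)(-0.25) − (0.95)(-0.15) = 0.2300
  C_21 = −[(-0.20)(0.80) − (-0.25)(-0.25)] = 0.2225
  C_22 = (0.95)(0.80) − (-0.25)(-0.15) = 0.7225
  C_23 = −[(0.95)(-0.25) − (-0.20)(-0.15)] = 0.2675
  C_31 = (-0.20)(-0.20) − (-0.25)(0.95) = 0.2775
  C_32 = −[(0.95)(-0.20) − (-0.25)(-0.35)] = 0.2775
  C_33 = (0.95)(0.95) − (-0.20)(-0.35) = 0.8325
det(I−A) = Σ_j (I−A)_1j·C_1j = (0.95)(0.7100) + (-0.20)(0.3100) + (-0.25)(0.2300) = 0.5550
adj(I−A) = Cᵀ =
  [ 0.7100   0.2225   0.2775]
  [ 0.3100   0.7225   0.2775]
  [ 0.2300   0.2675   0.8325]
(I − A)⁻¹ = adj(I−A) / det(I−A) ≈
  [   1.2793     0.4009     0.5000]
  [   0.5586     1.3018     0.5000]
  [   0.4144     0.4820     1.5000]
First solve x = (I − A)⁻¹ d = adj(I−A)·d / det(I−A); in particular x_M = (0.2300·580 + 0.2675·270 + 0.8325·560) / 0.5550 = 671.825 / 0.5550 ≈ 1210.4955.
Intermediate flow from D to M: z_DM = a_DM · x_M = 0.20 × 671.825 / 0.5550 = 134.365 / 0.5550 ≈ 242.10.

z_DM = 242.10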